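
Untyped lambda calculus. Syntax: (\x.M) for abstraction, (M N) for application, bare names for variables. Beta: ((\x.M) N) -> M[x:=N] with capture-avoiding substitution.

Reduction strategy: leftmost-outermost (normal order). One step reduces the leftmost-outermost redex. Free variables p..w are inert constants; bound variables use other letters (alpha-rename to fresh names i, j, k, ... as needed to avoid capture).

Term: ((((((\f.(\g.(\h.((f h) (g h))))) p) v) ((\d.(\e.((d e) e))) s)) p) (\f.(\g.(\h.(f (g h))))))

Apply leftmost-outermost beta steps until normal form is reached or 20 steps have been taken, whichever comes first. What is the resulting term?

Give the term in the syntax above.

Step 0: ((((((\f.(\g.(\h.((f h) (g h))))) p) v) ((\d.(\e.((d e) e))) s)) p) (\f.(\g.(\h.(f (g h))))))
Step 1: (((((\g.(\h.((p h) (g h)))) v) ((\d.(\e.((d e) e))) s)) p) (\f.(\g.(\h.(f (g h))))))
Step 2: ((((\h.((p h) (v h))) ((\d.(\e.((d e) e))) s)) p) (\f.(\g.(\h.(f (g h))))))
Step 3: ((((p ((\d.(\e.((d e) e))) s)) (v ((\d.(\e.((d e) e))) s))) p) (\f.(\g.(\h.(f (g h))))))
Step 4: ((((p (\e.((s e) e))) (v ((\d.(\e.((d e) e))) s))) p) (\f.(\g.(\h.(f (g h))))))
Step 5: ((((p (\e.((s e) e))) (v (\e.((s e) e)))) p) (\f.(\g.(\h.(f (g h))))))

Answer: ((((p (\e.((s e) e))) (v (\e.((s e) e)))) p) (\f.(\g.(\h.(f (g h))))))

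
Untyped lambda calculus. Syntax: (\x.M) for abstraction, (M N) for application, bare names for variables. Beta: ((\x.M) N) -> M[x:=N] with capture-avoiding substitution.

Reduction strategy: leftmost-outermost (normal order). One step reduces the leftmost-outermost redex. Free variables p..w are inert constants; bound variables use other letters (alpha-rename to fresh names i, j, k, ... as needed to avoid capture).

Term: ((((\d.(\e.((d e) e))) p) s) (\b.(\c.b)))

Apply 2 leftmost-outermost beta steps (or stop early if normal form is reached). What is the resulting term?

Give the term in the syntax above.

Answer: (((p s) s) (\b.(\c.b)))

Derivation:
Step 0: ((((\d.(\e.((d e) e))) p) s) (\b.(\c.b)))
Step 1: (((\e.((p e) e)) s) (\b.(\c.b)))
Step 2: (((p s) s) (\b.(\c.b)))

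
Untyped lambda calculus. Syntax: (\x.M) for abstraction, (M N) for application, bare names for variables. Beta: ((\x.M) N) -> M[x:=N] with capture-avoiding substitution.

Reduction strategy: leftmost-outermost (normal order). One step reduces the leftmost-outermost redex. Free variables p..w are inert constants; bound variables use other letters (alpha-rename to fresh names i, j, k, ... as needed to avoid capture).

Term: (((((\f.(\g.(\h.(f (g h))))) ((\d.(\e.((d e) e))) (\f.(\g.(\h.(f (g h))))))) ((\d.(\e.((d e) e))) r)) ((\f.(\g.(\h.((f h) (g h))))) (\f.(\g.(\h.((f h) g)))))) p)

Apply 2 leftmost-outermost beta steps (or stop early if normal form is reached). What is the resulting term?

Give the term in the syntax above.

Answer: (((\h.(((\d.(\e.((d e) e))) (\f.(\g.(\h.(f (g h)))))) (((\d.(\e.((d e) e))) r) h))) ((\f.(\g.(\h.((f h) (g h))))) (\f.(\g.(\h.((f h) g)))))) p)

Derivation:
Step 0: (((((\f.(\g.(\h.(f (g h))))) ((\d.(\e.((d e) e))) (\f.(\g.(\h.(f (g h))))))) ((\d.(\e.((d e) e))) r)) ((\f.(\g.(\h.((f h) (g h))))) (\f.(\g.(\h.((f h) g)))))) p)
Step 1: ((((\g.(\h.(((\d.(\e.((d e) e))) (\f.(\g.(\h.(f (g h)))))) (g h)))) ((\d.(\e.((d e) e))) r)) ((\f.(\g.(\h.((f h) (g h))))) (\f.(\g.(\h.((f h) g)))))) p)
Step 2: (((\h.(((\d.(\e.((d e) e))) (\f.(\g.(\h.(f (g h)))))) (((\d.(\e.((d e) e))) r) h))) ((\f.(\g.(\h.((f h) (g h))))) (\f.(\g.(\h.((f h) g)))))) p)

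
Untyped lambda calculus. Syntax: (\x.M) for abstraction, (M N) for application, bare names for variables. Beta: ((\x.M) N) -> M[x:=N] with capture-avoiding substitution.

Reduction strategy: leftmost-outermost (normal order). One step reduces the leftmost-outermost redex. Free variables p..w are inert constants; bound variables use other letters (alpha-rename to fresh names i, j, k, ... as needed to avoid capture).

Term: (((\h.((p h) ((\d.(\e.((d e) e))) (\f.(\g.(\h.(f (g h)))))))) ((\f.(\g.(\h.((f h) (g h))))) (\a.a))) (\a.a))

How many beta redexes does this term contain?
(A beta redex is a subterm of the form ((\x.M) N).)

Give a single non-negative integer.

Term: (((\h.((p h) ((\d.(\e.((d e) e))) (\f.(\g.(\h.(f (g h)))))))) ((\f.(\g.(\h.((f h) (g h))))) (\a.a))) (\a.a))
  Redex: ((\h.((p h) ((\d.(\e.((d e) e))) (\f.(\g.(\h.(f (g h)))))))) ((\f.(\g.(\h.((f h) (g h))))) (\a.a)))
  Redex: ((\d.(\e.((d e) e))) (\f.(\g.(\h.(f (g h))))))
  Redex: ((\f.(\g.(\h.((f h) (g h))))) (\a.a))
Total redexes: 3

Answer: 3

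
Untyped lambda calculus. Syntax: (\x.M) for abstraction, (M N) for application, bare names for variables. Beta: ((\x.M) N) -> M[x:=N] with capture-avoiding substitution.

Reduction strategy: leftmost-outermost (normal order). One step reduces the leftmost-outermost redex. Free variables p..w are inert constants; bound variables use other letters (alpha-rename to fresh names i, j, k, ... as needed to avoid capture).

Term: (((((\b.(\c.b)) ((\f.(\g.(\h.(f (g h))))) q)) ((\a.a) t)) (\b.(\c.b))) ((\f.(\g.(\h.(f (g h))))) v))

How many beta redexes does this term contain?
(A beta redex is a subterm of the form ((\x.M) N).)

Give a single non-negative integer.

Term: (((((\b.(\c.b)) ((\f.(\g.(\h.(f (g h))))) q)) ((\a.a) t)) (\b.(\c.b))) ((\f.(\g.(\h.(f (g h))))) v))
  Redex: ((\b.(\c.b)) ((\f.(\g.(\h.(f (g h))))) q))
  Redex: ((\f.(\g.(\h.(f (g h))))) q)
  Redex: ((\a.a) t)
  Redex: ((\f.(\g.(\h.(f (g h))))) v)
Total redexes: 4

Answer: 4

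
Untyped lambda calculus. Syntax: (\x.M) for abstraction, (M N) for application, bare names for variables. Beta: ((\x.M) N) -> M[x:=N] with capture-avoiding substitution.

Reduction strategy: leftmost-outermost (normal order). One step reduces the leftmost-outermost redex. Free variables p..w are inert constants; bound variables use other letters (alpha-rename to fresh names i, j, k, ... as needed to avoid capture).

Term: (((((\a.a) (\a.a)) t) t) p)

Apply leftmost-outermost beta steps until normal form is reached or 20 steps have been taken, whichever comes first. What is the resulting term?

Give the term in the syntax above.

Answer: ((t t) p)

Derivation:
Step 0: (((((\a.a) (\a.a)) t) t) p)
Step 1: ((((\a.a) t) t) p)
Step 2: ((t t) p)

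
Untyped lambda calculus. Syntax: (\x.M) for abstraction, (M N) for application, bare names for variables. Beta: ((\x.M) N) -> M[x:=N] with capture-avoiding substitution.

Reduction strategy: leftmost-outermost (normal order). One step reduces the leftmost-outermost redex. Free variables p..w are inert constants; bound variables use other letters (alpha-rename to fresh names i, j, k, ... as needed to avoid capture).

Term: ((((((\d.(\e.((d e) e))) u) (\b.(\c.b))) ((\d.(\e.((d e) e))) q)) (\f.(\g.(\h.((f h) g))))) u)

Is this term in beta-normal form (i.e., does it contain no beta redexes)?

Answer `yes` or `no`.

Answer: no

Derivation:
Term: ((((((\d.(\e.((d e) e))) u) (\b.(\c.b))) ((\d.(\e.((d e) e))) q)) (\f.(\g.(\h.((f h) g))))) u)
Found 2 beta redex(es).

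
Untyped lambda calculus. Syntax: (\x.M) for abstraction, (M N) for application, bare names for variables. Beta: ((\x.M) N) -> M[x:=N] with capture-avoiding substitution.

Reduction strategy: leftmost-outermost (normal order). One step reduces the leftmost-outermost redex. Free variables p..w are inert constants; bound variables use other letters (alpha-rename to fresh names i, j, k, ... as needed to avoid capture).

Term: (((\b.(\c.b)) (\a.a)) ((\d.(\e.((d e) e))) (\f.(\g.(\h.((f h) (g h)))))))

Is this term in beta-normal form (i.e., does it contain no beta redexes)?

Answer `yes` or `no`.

Term: (((\b.(\c.b)) (\a.a)) ((\d.(\e.((d e) e))) (\f.(\g.(\h.((f h) (g h)))))))
Found 2 beta redex(es).

Answer: no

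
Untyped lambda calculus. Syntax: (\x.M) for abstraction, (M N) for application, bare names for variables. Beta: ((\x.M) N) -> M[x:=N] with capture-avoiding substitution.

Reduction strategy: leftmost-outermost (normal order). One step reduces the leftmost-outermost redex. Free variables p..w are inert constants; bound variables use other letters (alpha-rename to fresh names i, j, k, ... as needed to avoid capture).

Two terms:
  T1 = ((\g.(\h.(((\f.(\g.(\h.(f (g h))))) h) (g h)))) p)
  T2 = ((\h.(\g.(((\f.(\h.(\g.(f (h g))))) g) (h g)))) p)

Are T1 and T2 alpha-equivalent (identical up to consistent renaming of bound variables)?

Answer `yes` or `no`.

Term 1: ((\g.(\h.(((\f.(\g.(\h.(f (g h))))) h) (g h)))) p)
Term 2: ((\h.(\g.(((\f.(\h.(\g.(f (h g))))) g) (h g)))) p)
Alpha-equivalence: compare structure up to binder renaming.
Result: True

Answer: yes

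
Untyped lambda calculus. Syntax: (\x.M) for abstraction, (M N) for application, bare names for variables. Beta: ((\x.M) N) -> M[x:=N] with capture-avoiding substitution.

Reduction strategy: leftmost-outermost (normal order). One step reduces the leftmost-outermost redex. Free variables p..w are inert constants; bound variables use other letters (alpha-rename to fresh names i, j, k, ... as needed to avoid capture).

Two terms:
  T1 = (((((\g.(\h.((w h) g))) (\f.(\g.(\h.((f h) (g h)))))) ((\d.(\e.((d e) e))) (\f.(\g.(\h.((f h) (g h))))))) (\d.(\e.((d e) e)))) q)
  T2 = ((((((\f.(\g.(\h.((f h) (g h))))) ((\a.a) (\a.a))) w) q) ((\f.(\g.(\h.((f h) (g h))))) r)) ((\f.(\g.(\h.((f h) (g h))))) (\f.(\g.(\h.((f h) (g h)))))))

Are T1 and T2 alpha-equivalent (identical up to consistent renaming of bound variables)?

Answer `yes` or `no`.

Term 1: (((((\g.(\h.((w h) g))) (\f.(\g.(\h.((f h) (g h)))))) ((\d.(\e.((d e) e))) (\f.(\g.(\h.((f h) (g h))))))) (\d.(\e.((d e) e)))) q)
Term 2: ((((((\f.(\g.(\h.((f h) (g h))))) ((\a.a) (\a.a))) w) q) ((\f.(\g.(\h.((f h) (g h))))) r)) ((\f.(\g.(\h.((f h) (g h))))) (\f.(\g.(\h.((f h) (g h)))))))
Alpha-equivalence: compare structure up to binder renaming.
Result: False

Answer: no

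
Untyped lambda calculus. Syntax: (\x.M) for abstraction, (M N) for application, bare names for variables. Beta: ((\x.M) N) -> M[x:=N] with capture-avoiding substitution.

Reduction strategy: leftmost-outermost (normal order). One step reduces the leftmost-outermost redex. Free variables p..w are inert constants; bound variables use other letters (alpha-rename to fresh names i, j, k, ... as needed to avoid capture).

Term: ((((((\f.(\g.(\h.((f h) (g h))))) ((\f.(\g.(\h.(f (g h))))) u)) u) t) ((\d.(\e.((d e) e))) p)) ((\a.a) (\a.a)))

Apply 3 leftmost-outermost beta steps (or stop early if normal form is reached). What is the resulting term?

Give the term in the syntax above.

Answer: ((((((\f.(\g.(\h.(f (g h))))) u) t) (u t)) ((\d.(\e.((d e) e))) p)) ((\a.a) (\a.a)))

Derivation:
Step 0: ((((((\f.(\g.(\h.((f h) (g h))))) ((\f.(\g.(\h.(f (g h))))) u)) u) t) ((\d.(\e.((d e) e))) p)) ((\a.a) (\a.a)))
Step 1: (((((\g.(\h.((((\f.(\g.(\h.(f (g h))))) u) h) (g h)))) u) t) ((\d.(\e.((d e) e))) p)) ((\a.a) (\a.a)))
Step 2: ((((\h.((((\f.(\g.(\h.(f (g h))))) u) h) (u h))) t) ((\d.(\e.((d e) e))) p)) ((\a.a) (\a.a)))
Step 3: ((((((\f.(\g.(\h.(f (g h))))) u) t) (u t)) ((\d.(\e.((d e) e))) p)) ((\a.a) (\a.a)))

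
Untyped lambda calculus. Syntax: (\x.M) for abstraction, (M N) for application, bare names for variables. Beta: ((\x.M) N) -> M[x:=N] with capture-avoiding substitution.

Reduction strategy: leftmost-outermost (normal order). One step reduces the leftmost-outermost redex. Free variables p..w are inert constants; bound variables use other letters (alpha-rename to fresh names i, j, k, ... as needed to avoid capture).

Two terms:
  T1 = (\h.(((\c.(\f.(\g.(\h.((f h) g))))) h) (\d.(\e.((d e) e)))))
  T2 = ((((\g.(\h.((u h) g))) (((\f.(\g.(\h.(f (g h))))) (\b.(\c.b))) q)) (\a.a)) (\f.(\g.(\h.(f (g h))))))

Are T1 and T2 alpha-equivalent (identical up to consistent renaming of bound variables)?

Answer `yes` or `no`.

Term 1: (\h.(((\c.(\f.(\g.(\h.((f h) g))))) h) (\d.(\e.((d e) e)))))
Term 2: ((((\g.(\h.((u h) g))) (((\f.(\g.(\h.(f (g h))))) (\b.(\c.b))) q)) (\a.a)) (\f.(\g.(\h.(f (g h))))))
Alpha-equivalence: compare structure up to binder renaming.
Result: False

Answer: no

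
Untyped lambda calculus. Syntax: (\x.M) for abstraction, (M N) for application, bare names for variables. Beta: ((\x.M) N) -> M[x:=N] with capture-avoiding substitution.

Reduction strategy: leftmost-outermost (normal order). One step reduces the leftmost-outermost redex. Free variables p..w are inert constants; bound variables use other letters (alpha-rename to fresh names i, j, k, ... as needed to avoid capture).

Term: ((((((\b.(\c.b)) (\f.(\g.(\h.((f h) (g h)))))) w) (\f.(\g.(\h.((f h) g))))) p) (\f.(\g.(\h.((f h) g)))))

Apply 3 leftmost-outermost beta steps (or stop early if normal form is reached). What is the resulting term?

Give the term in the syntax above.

Step 0: ((((((\b.(\c.b)) (\f.(\g.(\h.((f h) (g h)))))) w) (\f.(\g.(\h.((f h) g))))) p) (\f.(\g.(\h.((f h) g)))))
Step 1: (((((\c.(\f.(\g.(\h.((f h) (g h)))))) w) (\f.(\g.(\h.((f h) g))))) p) (\f.(\g.(\h.((f h) g)))))
Step 2: ((((\f.(\g.(\h.((f h) (g h))))) (\f.(\g.(\h.((f h) g))))) p) (\f.(\g.(\h.((f h) g)))))
Step 3: (((\g.(\h.(((\f.(\g.(\h.((f h) g)))) h) (g h)))) p) (\f.(\g.(\h.((f h) g)))))

Answer: (((\g.(\h.(((\f.(\g.(\h.((f h) g)))) h) (g h)))) p) (\f.(\g.(\h.((f h) g)))))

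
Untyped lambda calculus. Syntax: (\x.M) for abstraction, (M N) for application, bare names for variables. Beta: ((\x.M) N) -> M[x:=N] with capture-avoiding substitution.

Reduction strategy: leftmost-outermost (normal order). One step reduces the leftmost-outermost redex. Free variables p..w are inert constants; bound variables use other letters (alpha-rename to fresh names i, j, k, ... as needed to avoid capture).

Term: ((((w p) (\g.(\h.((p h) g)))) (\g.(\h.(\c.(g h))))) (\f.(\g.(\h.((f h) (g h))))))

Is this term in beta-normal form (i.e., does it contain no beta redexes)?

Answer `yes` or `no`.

Term: ((((w p) (\g.(\h.((p h) g)))) (\g.(\h.(\c.(g h))))) (\f.(\g.(\h.((f h) (g h))))))
No beta redexes found.

Answer: yes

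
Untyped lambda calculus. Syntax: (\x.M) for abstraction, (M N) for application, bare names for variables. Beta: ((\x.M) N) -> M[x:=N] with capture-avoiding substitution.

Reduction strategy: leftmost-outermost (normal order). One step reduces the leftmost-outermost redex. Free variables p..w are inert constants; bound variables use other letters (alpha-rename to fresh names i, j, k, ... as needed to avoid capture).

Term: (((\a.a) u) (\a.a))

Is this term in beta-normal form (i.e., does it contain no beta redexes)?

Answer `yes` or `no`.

Answer: no

Derivation:
Term: (((\a.a) u) (\a.a))
Found 1 beta redex(es).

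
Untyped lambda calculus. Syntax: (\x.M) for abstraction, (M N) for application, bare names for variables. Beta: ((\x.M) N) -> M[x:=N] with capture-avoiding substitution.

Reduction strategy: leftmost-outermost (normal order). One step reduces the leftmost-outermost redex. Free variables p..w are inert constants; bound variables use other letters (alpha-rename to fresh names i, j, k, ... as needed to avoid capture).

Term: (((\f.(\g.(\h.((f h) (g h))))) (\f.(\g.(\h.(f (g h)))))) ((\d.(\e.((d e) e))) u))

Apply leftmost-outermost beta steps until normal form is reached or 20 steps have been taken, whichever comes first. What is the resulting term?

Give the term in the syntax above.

Answer: (\h.(\i.(h (((u h) h) i))))

Derivation:
Step 0: (((\f.(\g.(\h.((f h) (g h))))) (\f.(\g.(\h.(f (g h)))))) ((\d.(\e.((d e) e))) u))
Step 1: ((\g.(\h.(((\f.(\g.(\h.(f (g h))))) h) (g h)))) ((\d.(\e.((d e) e))) u))
Step 2: (\h.(((\f.(\g.(\h.(f (g h))))) h) (((\d.(\e.((d e) e))) u) h)))
Step 3: (\h.((\g.(\i.(h (g i)))) (((\d.(\e.((d e) e))) u) h)))
Step 4: (\h.(\i.(h ((((\d.(\e.((d e) e))) u) h) i))))
Step 5: (\h.(\i.(h (((\e.((u e) e)) h) i))))
Step 6: (\h.(\i.(h (((u h) h) i))))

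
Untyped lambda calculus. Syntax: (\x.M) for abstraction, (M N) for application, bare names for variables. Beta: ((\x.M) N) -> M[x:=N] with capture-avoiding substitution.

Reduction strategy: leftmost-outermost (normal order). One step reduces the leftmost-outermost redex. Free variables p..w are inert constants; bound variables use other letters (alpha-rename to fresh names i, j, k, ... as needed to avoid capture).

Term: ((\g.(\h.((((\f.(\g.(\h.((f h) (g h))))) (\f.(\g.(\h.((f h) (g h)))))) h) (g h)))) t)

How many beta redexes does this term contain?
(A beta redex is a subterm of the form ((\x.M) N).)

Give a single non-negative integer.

Answer: 2

Derivation:
Term: ((\g.(\h.((((\f.(\g.(\h.((f h) (g h))))) (\f.(\g.(\h.((f h) (g h)))))) h) (g h)))) t)
  Redex: ((\g.(\h.((((\f.(\g.(\h.((f h) (g h))))) (\f.(\g.(\h.((f h) (g h)))))) h) (g h)))) t)
  Redex: ((\f.(\g.(\h.((f h) (g h))))) (\f.(\g.(\h.((f h) (g h))))))
Total redexes: 2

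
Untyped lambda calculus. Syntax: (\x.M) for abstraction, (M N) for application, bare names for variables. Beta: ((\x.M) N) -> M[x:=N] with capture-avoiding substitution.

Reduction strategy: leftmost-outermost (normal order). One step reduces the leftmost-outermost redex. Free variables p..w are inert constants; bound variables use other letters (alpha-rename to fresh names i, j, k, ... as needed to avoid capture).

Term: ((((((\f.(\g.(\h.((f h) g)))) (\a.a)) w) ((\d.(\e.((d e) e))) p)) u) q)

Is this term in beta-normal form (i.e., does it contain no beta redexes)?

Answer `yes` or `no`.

Answer: no

Derivation:
Term: ((((((\f.(\g.(\h.((f h) g)))) (\a.a)) w) ((\d.(\e.((d e) e))) p)) u) q)
Found 2 beta redex(es).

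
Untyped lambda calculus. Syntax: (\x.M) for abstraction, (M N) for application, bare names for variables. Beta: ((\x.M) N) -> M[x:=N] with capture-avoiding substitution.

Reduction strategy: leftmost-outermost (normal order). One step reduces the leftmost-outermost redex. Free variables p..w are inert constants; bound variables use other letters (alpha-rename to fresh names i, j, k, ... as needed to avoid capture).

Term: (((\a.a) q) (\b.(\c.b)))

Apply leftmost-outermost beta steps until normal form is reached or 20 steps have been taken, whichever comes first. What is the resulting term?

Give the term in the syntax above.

Step 0: (((\a.a) q) (\b.(\c.b)))
Step 1: (q (\b.(\c.b)))

Answer: (q (\b.(\c.b)))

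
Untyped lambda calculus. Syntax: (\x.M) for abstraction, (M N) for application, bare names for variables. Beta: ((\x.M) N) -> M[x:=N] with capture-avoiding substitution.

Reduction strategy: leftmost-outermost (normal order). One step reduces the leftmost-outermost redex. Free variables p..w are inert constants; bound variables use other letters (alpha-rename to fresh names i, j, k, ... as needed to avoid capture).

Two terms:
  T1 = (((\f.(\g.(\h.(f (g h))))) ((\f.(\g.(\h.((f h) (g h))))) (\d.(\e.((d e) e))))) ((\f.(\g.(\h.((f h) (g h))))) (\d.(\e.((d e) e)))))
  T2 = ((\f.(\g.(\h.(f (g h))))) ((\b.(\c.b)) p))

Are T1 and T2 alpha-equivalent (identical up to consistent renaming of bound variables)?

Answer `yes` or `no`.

Answer: no

Derivation:
Term 1: (((\f.(\g.(\h.(f (g h))))) ((\f.(\g.(\h.((f h) (g h))))) (\d.(\e.((d e) e))))) ((\f.(\g.(\h.((f h) (g h))))) (\d.(\e.((d e) e)))))
Term 2: ((\f.(\g.(\h.(f (g h))))) ((\b.(\c.b)) p))
Alpha-equivalence: compare structure up to binder renaming.
Result: False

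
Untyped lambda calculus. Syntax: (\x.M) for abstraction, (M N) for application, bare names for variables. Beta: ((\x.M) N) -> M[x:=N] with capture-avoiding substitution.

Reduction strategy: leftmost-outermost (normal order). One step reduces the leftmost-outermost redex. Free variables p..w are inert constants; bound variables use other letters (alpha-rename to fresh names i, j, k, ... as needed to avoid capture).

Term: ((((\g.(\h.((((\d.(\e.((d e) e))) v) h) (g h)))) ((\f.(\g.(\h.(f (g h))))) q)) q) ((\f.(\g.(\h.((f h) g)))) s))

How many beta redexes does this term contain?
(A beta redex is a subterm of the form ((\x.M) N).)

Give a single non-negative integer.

Term: ((((\g.(\h.((((\d.(\e.((d e) e))) v) h) (g h)))) ((\f.(\g.(\h.(f (g h))))) q)) q) ((\f.(\g.(\h.((f h) g)))) s))
  Redex: ((\g.(\h.((((\d.(\e.((d e) e))) v) h) (g h)))) ((\f.(\g.(\h.(f (g h))))) q))
  Redex: ((\d.(\e.((d e) e))) v)
  Redex: ((\f.(\g.(\h.(f (g h))))) q)
  Redex: ((\f.(\g.(\h.((f h) g)))) s)
Total redexes: 4

Answer: 4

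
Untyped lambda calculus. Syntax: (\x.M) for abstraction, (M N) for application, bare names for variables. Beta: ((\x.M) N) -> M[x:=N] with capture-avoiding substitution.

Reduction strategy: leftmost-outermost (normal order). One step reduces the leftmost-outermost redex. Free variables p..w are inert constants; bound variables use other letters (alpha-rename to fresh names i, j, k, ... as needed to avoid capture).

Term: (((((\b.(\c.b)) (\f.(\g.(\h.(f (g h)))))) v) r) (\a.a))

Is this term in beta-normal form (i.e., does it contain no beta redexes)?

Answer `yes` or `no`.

Term: (((((\b.(\c.b)) (\f.(\g.(\h.(f (g h)))))) v) r) (\a.a))
Found 1 beta redex(es).

Answer: no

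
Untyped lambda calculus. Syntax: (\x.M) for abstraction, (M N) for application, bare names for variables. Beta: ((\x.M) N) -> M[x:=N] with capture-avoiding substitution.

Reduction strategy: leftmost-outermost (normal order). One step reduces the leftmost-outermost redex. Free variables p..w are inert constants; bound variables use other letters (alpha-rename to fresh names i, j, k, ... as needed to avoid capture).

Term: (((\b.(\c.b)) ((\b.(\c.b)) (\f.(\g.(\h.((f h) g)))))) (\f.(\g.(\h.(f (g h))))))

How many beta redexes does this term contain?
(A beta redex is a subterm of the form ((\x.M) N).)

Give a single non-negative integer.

Answer: 2

Derivation:
Term: (((\b.(\c.b)) ((\b.(\c.b)) (\f.(\g.(\h.((f h) g)))))) (\f.(\g.(\h.(f (g h))))))
  Redex: ((\b.(\c.b)) ((\b.(\c.b)) (\f.(\g.(\h.((f h) g))))))
  Redex: ((\b.(\c.b)) (\f.(\g.(\h.((f h) g)))))
Total redexes: 2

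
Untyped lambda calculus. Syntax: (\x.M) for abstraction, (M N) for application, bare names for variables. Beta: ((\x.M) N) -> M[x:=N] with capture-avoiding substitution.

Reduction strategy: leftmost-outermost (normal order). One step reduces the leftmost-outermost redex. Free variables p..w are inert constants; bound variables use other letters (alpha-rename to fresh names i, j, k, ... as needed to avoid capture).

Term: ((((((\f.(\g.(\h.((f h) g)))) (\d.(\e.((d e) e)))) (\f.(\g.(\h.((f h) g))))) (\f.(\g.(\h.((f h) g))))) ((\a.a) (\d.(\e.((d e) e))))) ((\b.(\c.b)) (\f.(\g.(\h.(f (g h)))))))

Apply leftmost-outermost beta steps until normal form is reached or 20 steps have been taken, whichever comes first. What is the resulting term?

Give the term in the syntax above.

Answer: (\g.(\h.(\i.(\j.(((g h) j) i)))))

Derivation:
Step 0: ((((((\f.(\g.(\h.((f h) g)))) (\d.(\e.((d e) e)))) (\f.(\g.(\h.((f h) g))))) (\f.(\g.(\h.((f h) g))))) ((\a.a) (\d.(\e.((d e) e))))) ((\b.(\c.b)) (\f.(\g.(\h.(f (g h)))))))
Step 1: (((((\g.(\h.(((\d.(\e.((d e) e))) h) g))) (\f.(\g.(\h.((f h) g))))) (\f.(\g.(\h.((f h) g))))) ((\a.a) (\d.(\e.((d e) e))))) ((\b.(\c.b)) (\f.(\g.(\h.(f (g h)))))))
Step 2: ((((\h.(((\d.(\e.((d e) e))) h) (\f.(\g.(\h.((f h) g)))))) (\f.(\g.(\h.((f h) g))))) ((\a.a) (\d.(\e.((d e) e))))) ((\b.(\c.b)) (\f.(\g.(\h.(f (g h)))))))
Step 3: (((((\d.(\e.((d e) e))) (\f.(\g.(\h.((f h) g))))) (\f.(\g.(\h.((f h) g))))) ((\a.a) (\d.(\e.((d e) e))))) ((\b.(\c.b)) (\f.(\g.(\h.(f (g h)))))))
Step 4: ((((\e.(((\f.(\g.(\h.((f h) g)))) e) e)) (\f.(\g.(\h.((f h) g))))) ((\a.a) (\d.(\e.((d e) e))))) ((\b.(\c.b)) (\f.(\g.(\h.(f (g h)))))))
Step 5: (((((\f.(\g.(\h.((f h) g)))) (\f.(\g.(\h.((f h) g))))) (\f.(\g.(\h.((f h) g))))) ((\a.a) (\d.(\e.((d e) e))))) ((\b.(\c.b)) (\f.(\g.(\h.(f (g h)))))))
Step 6: ((((\g.(\h.(((\f.(\g.(\h.((f h) g)))) h) g))) (\f.(\g.(\h.((f h) g))))) ((\a.a) (\d.(\e.((d e) e))))) ((\b.(\c.b)) (\f.(\g.(\h.(f (g h)))))))
Step 7: (((\h.(((\f.(\g.(\h.((f h) g)))) h) (\f.(\g.(\h.((f h) g)))))) ((\a.a) (\d.(\e.((d e) e))))) ((\b.(\c.b)) (\f.(\g.(\h.(f (g h)))))))
Step 8: ((((\f.(\g.(\h.((f h) g)))) ((\a.a) (\d.(\e.((d e) e))))) (\f.(\g.(\h.((f h) g))))) ((\b.(\c.b)) (\f.(\g.(\h.(f (g h)))))))
Step 9: (((\g.(\h.((((\a.a) (\d.(\e.((d e) e)))) h) g))) (\f.(\g.(\h.((f h) g))))) ((\b.(\c.b)) (\f.(\g.(\h.(f (g h)))))))
Step 10: ((\h.((((\a.a) (\d.(\e.((d e) e)))) h) (\f.(\g.(\h.((f h) g)))))) ((\b.(\c.b)) (\f.(\g.(\h.(f (g h)))))))
Step 11: ((((\a.a) (\d.(\e.((d e) e)))) ((\b.(\c.b)) (\f.(\g.(\h.(f (g h))))))) (\f.(\g.(\h.((f h) g)))))
Step 12: (((\d.(\e.((d e) e))) ((\b.(\c.b)) (\f.(\g.(\h.(f (g h))))))) (\f.(\g.(\h.((f h) g)))))
Step 13: ((\e.((((\b.(\c.b)) (\f.(\g.(\h.(f (g h)))))) e) e)) (\f.(\g.(\h.((f h) g)))))
Step 14: ((((\b.(\c.b)) (\f.(\g.(\h.(f (g h)))))) (\f.(\g.(\h.((f h) g))))) (\f.(\g.(\h.((f h) g)))))
Step 15: (((\c.(\f.(\g.(\h.(f (g h)))))) (\f.(\g.(\h.((f h) g))))) (\f.(\g.(\h.((f h) g)))))
Step 16: ((\f.(\g.(\h.(f (g h))))) (\f.(\g.(\h.((f h) g)))))
Step 17: (\g.(\h.((\f.(\g.(\h.((f h) g)))) (g h))))
Step 18: (\g.(\h.(\i.(\j.(((g h) j) i)))))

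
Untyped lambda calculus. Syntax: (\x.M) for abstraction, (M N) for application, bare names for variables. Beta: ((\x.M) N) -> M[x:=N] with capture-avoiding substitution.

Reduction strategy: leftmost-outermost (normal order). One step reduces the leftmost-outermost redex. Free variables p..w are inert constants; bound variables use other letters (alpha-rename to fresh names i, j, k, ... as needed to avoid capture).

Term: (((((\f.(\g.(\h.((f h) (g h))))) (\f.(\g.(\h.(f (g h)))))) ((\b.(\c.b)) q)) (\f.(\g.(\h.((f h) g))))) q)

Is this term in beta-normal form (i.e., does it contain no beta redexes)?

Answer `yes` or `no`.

Answer: no

Derivation:
Term: (((((\f.(\g.(\h.((f h) (g h))))) (\f.(\g.(\h.(f (g h)))))) ((\b.(\c.b)) q)) (\f.(\g.(\h.((f h) g))))) q)
Found 2 beta redex(es).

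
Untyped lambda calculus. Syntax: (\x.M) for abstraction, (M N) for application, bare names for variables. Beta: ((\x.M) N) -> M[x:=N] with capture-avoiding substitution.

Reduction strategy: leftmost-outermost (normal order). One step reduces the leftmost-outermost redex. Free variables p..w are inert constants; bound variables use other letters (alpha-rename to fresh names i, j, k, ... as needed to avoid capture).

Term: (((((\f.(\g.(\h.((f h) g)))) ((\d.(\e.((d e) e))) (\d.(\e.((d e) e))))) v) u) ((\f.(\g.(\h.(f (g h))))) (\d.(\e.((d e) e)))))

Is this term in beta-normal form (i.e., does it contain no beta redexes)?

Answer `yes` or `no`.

Term: (((((\f.(\g.(\h.((f h) g)))) ((\d.(\e.((d e) e))) (\d.(\e.((d e) e))))) v) u) ((\f.(\g.(\h.(f (g h))))) (\d.(\e.((d e) e)))))
Found 3 beta redex(es).

Answer: no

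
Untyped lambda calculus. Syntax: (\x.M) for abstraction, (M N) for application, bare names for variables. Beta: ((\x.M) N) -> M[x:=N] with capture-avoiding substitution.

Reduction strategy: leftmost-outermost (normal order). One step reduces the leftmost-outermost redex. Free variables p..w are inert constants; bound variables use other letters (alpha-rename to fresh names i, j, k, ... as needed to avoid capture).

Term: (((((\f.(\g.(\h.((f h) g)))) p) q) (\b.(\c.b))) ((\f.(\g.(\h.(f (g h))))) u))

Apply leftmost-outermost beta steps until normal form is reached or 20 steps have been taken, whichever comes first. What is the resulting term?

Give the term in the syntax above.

Answer: (((p (\b.(\c.b))) q) (\g.(\h.(u (g h)))))

Derivation:
Step 0: (((((\f.(\g.(\h.((f h) g)))) p) q) (\b.(\c.b))) ((\f.(\g.(\h.(f (g h))))) u))
Step 1: ((((\g.(\h.((p h) g))) q) (\b.(\c.b))) ((\f.(\g.(\h.(f (g h))))) u))
Step 2: (((\h.((p h) q)) (\b.(\c.b))) ((\f.(\g.(\h.(f (g h))))) u))
Step 3: (((p (\b.(\c.b))) q) ((\f.(\g.(\h.(f (g h))))) u))
Step 4: (((p (\b.(\c.b))) q) (\g.(\h.(u (g h)))))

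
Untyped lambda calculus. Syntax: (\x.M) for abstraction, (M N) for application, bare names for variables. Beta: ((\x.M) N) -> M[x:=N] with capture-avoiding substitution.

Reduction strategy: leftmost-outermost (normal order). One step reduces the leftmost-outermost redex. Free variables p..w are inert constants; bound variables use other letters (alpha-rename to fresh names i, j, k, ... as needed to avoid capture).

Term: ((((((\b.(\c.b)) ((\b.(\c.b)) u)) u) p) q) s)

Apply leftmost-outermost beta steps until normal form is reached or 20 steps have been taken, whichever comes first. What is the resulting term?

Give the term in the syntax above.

Step 0: ((((((\b.(\c.b)) ((\b.(\c.b)) u)) u) p) q) s)
Step 1: (((((\c.((\b.(\c.b)) u)) u) p) q) s)
Step 2: (((((\b.(\c.b)) u) p) q) s)
Step 3: ((((\c.u) p) q) s)
Step 4: ((u q) s)

Answer: ((u q) s)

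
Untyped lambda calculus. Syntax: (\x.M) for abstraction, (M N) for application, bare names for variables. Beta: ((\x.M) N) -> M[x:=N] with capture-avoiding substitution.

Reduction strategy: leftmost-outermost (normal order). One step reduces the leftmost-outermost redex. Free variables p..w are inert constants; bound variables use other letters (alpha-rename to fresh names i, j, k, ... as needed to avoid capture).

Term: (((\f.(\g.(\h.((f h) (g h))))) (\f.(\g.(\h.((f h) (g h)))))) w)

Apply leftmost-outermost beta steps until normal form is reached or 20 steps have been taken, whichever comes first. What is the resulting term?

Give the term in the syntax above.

Answer: (\h.(\i.((h i) ((w h) i))))

Derivation:
Step 0: (((\f.(\g.(\h.((f h) (g h))))) (\f.(\g.(\h.((f h) (g h)))))) w)
Step 1: ((\g.(\h.(((\f.(\g.(\h.((f h) (g h))))) h) (g h)))) w)
Step 2: (\h.(((\f.(\g.(\h.((f h) (g h))))) h) (w h)))
Step 3: (\h.((\g.(\i.((h i) (g i)))) (w h)))
Step 4: (\h.(\i.((h i) ((w h) i))))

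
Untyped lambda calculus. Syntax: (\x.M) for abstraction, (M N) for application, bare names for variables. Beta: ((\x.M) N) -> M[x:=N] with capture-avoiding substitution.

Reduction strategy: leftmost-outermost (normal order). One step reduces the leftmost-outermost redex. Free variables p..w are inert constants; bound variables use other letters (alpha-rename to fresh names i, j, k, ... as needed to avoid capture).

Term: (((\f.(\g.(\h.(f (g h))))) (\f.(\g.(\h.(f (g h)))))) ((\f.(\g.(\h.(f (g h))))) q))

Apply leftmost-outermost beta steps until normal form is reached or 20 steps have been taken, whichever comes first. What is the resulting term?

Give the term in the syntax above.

Answer: (\h.(\g.(\i.(q (h (g i))))))

Derivation:
Step 0: (((\f.(\g.(\h.(f (g h))))) (\f.(\g.(\h.(f (g h)))))) ((\f.(\g.(\h.(f (g h))))) q))
Step 1: ((\g.(\h.((\f.(\g.(\h.(f (g h))))) (g h)))) ((\f.(\g.(\h.(f (g h))))) q))
Step 2: (\h.((\f.(\g.(\h.(f (g h))))) (((\f.(\g.(\h.(f (g h))))) q) h)))
Step 3: (\h.(\g.(\i.((((\f.(\g.(\h.(f (g h))))) q) h) (g i)))))
Step 4: (\h.(\g.(\i.(((\g.(\h.(q (g h)))) h) (g i)))))
Step 5: (\h.(\g.(\i.((\i.(q (h i))) (g i)))))
Step 6: (\h.(\g.(\i.(q (h (g i))))))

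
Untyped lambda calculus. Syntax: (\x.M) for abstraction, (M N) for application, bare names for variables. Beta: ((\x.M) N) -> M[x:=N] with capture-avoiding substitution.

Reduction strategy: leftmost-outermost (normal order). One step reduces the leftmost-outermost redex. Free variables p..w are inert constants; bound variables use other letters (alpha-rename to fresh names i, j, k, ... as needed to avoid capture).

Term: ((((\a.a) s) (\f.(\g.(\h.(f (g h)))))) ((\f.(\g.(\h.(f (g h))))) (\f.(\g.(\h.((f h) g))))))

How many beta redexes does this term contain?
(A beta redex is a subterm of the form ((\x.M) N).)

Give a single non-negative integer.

Term: ((((\a.a) s) (\f.(\g.(\h.(f (g h)))))) ((\f.(\g.(\h.(f (g h))))) (\f.(\g.(\h.((f h) g))))))
  Redex: ((\a.a) s)
  Redex: ((\f.(\g.(\h.(f (g h))))) (\f.(\g.(\h.((f h) g)))))
Total redexes: 2

Answer: 2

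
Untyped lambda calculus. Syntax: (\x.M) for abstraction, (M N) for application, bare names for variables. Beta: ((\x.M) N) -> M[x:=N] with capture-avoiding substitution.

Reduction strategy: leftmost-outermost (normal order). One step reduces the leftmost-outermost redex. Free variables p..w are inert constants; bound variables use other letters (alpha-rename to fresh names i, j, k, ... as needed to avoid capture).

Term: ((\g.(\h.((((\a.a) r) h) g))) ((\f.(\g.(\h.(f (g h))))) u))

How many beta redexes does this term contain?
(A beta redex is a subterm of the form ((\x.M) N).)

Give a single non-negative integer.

Term: ((\g.(\h.((((\a.a) r) h) g))) ((\f.(\g.(\h.(f (g h))))) u))
  Redex: ((\g.(\h.((((\a.a) r) h) g))) ((\f.(\g.(\h.(f (g h))))) u))
  Redex: ((\a.a) r)
  Redex: ((\f.(\g.(\h.(f (g h))))) u)
Total redexes: 3

Answer: 3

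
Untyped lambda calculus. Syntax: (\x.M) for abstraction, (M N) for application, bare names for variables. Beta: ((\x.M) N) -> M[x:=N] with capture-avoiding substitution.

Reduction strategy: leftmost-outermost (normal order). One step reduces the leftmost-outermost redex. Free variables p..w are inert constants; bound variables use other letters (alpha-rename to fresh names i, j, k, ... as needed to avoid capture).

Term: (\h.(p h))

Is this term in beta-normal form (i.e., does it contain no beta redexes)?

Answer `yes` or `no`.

Answer: yes

Derivation:
Term: (\h.(p h))
No beta redexes found.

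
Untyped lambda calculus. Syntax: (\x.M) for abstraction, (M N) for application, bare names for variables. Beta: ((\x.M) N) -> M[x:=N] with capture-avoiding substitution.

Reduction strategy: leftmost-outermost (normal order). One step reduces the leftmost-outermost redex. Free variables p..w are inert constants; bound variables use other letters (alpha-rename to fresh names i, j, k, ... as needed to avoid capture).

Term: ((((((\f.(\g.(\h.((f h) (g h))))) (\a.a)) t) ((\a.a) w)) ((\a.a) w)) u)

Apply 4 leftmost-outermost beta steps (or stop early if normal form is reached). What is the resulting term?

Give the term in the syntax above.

Answer: (((((\a.a) w) (t ((\a.a) w))) ((\a.a) w)) u)

Derivation:
Step 0: ((((((\f.(\g.(\h.((f h) (g h))))) (\a.a)) t) ((\a.a) w)) ((\a.a) w)) u)
Step 1: (((((\g.(\h.(((\a.a) h) (g h)))) t) ((\a.a) w)) ((\a.a) w)) u)
Step 2: ((((\h.(((\a.a) h) (t h))) ((\a.a) w)) ((\a.a) w)) u)
Step 3: (((((\a.a) ((\a.a) w)) (t ((\a.a) w))) ((\a.a) w)) u)
Step 4: (((((\a.a) w) (t ((\a.a) w))) ((\a.a) w)) u)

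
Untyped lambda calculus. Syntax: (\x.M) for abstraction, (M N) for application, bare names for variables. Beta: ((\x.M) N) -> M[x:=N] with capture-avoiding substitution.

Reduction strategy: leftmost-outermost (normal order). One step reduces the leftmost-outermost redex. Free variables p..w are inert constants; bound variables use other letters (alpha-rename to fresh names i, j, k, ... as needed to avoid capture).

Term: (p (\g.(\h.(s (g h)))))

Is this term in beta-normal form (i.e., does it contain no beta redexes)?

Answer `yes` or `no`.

Term: (p (\g.(\h.(s (g h)))))
No beta redexes found.

Answer: yes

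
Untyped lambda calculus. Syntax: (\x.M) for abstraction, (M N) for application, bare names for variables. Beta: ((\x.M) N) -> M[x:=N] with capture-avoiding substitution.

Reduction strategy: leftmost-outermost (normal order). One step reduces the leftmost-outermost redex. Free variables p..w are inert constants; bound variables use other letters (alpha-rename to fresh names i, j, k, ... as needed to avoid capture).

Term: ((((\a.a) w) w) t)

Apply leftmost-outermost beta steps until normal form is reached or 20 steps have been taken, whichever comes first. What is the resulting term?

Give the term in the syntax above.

Answer: ((w w) t)

Derivation:
Step 0: ((((\a.a) w) w) t)
Step 1: ((w w) t)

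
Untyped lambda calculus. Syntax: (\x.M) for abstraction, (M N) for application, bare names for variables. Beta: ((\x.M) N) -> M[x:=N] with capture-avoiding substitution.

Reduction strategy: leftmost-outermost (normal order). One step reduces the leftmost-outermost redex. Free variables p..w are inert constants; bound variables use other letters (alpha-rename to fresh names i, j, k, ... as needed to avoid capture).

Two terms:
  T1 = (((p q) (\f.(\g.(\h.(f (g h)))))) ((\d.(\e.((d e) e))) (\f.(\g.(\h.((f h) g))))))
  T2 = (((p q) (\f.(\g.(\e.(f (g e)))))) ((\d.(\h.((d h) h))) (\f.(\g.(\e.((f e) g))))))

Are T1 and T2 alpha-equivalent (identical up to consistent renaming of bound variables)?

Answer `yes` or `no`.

Answer: yes

Derivation:
Term 1: (((p q) (\f.(\g.(\h.(f (g h)))))) ((\d.(\e.((d e) e))) (\f.(\g.(\h.((f h) g))))))
Term 2: (((p q) (\f.(\g.(\e.(f (g e)))))) ((\d.(\h.((d h) h))) (\f.(\g.(\e.((f e) g))))))
Alpha-equivalence: compare structure up to binder renaming.
Result: True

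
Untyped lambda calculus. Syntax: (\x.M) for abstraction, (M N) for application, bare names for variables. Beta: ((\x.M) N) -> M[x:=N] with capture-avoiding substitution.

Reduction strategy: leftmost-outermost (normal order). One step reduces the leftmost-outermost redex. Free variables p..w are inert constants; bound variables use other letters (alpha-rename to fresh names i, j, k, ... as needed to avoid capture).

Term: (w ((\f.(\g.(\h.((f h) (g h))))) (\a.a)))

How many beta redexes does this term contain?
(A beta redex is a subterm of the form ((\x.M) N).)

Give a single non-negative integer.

Term: (w ((\f.(\g.(\h.((f h) (g h))))) (\a.a)))
  Redex: ((\f.(\g.(\h.((f h) (g h))))) (\a.a))
Total redexes: 1

Answer: 1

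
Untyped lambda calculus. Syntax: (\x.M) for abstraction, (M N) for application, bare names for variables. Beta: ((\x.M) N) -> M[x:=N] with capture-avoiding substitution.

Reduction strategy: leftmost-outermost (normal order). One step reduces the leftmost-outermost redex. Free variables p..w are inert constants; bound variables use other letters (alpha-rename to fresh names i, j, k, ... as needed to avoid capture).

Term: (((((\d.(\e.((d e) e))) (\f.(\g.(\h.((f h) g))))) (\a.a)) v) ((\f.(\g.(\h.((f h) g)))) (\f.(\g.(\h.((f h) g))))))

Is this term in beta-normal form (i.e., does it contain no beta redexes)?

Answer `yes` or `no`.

Answer: no

Derivation:
Term: (((((\d.(\e.((d e) e))) (\f.(\g.(\h.((f h) g))))) (\a.a)) v) ((\f.(\g.(\h.((f h) g)))) (\f.(\g.(\h.((f h) g))))))
Found 2 beta redex(es).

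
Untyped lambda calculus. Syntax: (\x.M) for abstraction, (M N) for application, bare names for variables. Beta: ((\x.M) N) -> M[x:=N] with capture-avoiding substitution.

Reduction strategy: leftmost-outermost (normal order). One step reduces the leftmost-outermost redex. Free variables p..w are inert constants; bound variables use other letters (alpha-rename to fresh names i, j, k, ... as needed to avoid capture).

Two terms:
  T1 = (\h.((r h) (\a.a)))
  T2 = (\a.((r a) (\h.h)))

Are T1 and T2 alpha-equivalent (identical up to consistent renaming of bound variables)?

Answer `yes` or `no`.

Answer: yes

Derivation:
Term 1: (\h.((r h) (\a.a)))
Term 2: (\a.((r a) (\h.h)))
Alpha-equivalence: compare structure up to binder renaming.
Result: True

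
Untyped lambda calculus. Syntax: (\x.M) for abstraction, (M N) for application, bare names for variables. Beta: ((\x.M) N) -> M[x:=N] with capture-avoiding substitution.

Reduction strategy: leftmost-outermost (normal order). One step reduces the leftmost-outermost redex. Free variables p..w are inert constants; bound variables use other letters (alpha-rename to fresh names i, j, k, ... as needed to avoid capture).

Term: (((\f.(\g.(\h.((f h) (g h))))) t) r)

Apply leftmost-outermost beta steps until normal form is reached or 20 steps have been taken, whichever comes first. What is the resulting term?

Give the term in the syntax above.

Step 0: (((\f.(\g.(\h.((f h) (g h))))) t) r)
Step 1: ((\g.(\h.((t h) (g h)))) r)
Step 2: (\h.((t h) (r h)))

Answer: (\h.((t h) (r h)))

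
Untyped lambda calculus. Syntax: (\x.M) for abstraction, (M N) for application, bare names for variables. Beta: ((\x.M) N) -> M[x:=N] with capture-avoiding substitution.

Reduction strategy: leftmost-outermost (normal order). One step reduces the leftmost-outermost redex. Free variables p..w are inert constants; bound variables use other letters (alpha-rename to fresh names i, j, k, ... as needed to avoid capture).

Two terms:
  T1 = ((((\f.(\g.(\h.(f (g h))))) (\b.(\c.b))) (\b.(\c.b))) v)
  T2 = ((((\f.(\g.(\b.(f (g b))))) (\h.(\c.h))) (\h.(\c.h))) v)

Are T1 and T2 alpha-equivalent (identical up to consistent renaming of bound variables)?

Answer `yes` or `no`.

Term 1: ((((\f.(\g.(\h.(f (g h))))) (\b.(\c.b))) (\b.(\c.b))) v)
Term 2: ((((\f.(\g.(\b.(f (g b))))) (\h.(\c.h))) (\h.(\c.h))) v)
Alpha-equivalence: compare structure up to binder renaming.
Result: True

Answer: yes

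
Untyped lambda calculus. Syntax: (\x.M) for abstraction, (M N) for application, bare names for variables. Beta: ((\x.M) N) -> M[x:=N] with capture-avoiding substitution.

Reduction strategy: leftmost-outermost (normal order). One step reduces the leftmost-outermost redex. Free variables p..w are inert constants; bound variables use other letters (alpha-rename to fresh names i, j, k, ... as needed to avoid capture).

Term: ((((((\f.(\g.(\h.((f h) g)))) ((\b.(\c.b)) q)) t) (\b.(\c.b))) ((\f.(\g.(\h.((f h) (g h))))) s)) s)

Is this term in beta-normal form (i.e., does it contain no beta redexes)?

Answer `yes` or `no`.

Term: ((((((\f.(\g.(\h.((f h) g)))) ((\b.(\c.b)) q)) t) (\b.(\c.b))) ((\f.(\g.(\h.((f h) (g h))))) s)) s)
Found 3 beta redex(es).

Answer: no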